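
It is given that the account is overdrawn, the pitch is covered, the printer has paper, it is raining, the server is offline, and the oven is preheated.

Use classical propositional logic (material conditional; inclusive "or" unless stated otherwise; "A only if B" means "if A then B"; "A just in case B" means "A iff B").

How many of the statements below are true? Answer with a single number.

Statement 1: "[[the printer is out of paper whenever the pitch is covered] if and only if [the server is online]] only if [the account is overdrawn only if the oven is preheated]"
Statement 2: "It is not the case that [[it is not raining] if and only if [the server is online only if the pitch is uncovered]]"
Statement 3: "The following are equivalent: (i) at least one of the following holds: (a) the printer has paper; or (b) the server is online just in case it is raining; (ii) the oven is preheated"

3

Let L = "the pitch is covered" (T), H = "the printer has paper" (T), S = "the server is online" (F), U = "the account is overdrawn" (T), D = "the oven is preheated" (T), Q = "it is raining" (T).

Statement 1: Formalization: ((L -> ~H) <-> S) -> (U -> D)

~H = ~T = F
L -> ~H = T -> F = F
(L -> ~H) <-> S = F <-> F = T
U -> D = T -> T = T
((L -> ~H) <-> S) -> (U -> D) = T -> T = T
So Statement 1 is true.

Statement 2: This is ~(~Q <-> (S -> ~L)).

~Q = ~T = F
~L = ~T = F
S -> ~L = F -> F = T
~Q <-> (S -> ~L) = F <-> T = F
~(~Q <-> (S -> ~L)) = ~F = T
So Statement 2 is true.

Statement 3: This is (H | (S <-> Q)) <-> D.

S <-> Q = F <-> T = F
H | (S <-> Q) = T | F = T
(H | (S <-> Q)) <-> D = T <-> T = T
Thus Statement 3 is true.

True statements: 3 (Statement 1, Statement 2, Statement 3).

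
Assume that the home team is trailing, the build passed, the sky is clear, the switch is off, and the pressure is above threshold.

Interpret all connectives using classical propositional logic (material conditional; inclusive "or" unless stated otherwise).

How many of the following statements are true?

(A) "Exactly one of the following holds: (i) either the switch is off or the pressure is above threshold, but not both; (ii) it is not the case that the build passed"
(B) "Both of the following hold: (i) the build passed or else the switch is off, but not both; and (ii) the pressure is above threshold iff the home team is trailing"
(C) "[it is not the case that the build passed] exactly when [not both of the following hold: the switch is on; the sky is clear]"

0

Let S = "the switch is on" (False), U = "the pressure is above threshold" (True), Q = "the build passed" (True), P = "the home team is leading" (False), R = "the sky is overcast" (False).

(A): Parsed as (not S xor U) xor not Q

not S = not False = True
not S xor U = True xor True = False
not Q = not True = False
(not S xor U) xor not Q = False xor False = False
Thus (A) is false.

(B): Formalization: (Q xor not S) and (U iff not P)

not S = not False = True
Q xor not S = True xor True = False
not P = not False = True
U iff not P = True iff True = True
(Q xor not S) and (U iff not P) = False and True = False
So (B) is false.

(C): This is not Q iff (S nand not R).

not Q = not True = False
not R = not False = True
S nand not R = False nand True = True
not Q iff (S nand not R) = False iff True = False
Hence (C) is false.

0 of the 3 statements are true (none).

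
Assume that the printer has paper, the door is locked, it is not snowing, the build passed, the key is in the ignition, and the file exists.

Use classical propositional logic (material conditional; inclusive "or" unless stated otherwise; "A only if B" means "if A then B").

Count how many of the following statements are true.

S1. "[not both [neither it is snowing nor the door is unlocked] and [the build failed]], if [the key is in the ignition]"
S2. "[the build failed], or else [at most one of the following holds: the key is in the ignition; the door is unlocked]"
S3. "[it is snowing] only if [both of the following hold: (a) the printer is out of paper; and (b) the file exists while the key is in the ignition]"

Let U = "the key is in the ignition" (True), R = "it is snowing" (False), Q = "the door is locked" (True), S = "the build passed" (True), P = "the printer has paper" (True), V = "the file exists" (True).

S1: Parsed as U -> ((R nor not Q) nand not S)

not Q = not True = False
R nor not Q = False nor False = True
not S = not True = False
(R nor not Q) nand not S = True nand False = True
U -> ((R nor not Q) nand not S) = True -> True = True
Thus S1 is true.

S2: Parsed as not S or (U nand not Q)

not S = not True = False
not Q = not True = False
U nand not Q = True nand False = True
not S or (U nand not Q) = False or True = True
Thus S2 is true.

S3: In symbols: R -> (not P and (V and U))

not P = not True = False
V and U = True and True = True
not P and (V and U) = False and True = False
R -> (not P and (V and U)) = False -> False = True
Hence S3 is true.

3 of the 3 statements are true (S1, S2, S3).

3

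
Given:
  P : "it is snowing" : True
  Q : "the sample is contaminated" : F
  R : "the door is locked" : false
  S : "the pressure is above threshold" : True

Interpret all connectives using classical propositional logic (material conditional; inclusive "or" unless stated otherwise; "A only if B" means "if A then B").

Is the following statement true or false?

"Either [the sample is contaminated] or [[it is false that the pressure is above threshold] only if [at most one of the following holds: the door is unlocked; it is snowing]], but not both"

In symbols: Q xor (~S -> (~R nand P))

~S = ~T = F
~R = ~F = T
~R nand P = T nand T = F
~S -> (~R nand P) = F -> F = T
Q xor (~S -> (~R nand P)) = F xor T = T

true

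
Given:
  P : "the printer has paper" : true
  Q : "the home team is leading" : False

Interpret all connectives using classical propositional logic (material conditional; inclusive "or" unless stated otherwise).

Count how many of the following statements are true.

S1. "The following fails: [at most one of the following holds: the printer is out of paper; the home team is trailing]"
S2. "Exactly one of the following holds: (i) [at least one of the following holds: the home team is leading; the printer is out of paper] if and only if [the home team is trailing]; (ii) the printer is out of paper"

S1: This is ¬(¬P ↑ ¬Q).

¬P = ¬T = F
¬Q = ¬F = T
¬P ↑ ¬Q = F ↑ T = T
¬(¬P ↑ ¬Q) = ¬T = F
So S1 is false.

S2: Formalization: ((Q ∨ ¬P) ↔ ¬Q) ⊕ ¬P

¬P = ¬T = F
Q ∨ ¬P = F ∨ F = F
¬Q = ¬F = T
(Q ∨ ¬P) ↔ ¬Q = F ↔ T = F
¬P = ¬T = F
((Q ∨ ¬P) ↔ ¬Q) ⊕ ¬P = F ⊕ F = F
Hence S2 is false.

0 of the 2 statements are true (none).

0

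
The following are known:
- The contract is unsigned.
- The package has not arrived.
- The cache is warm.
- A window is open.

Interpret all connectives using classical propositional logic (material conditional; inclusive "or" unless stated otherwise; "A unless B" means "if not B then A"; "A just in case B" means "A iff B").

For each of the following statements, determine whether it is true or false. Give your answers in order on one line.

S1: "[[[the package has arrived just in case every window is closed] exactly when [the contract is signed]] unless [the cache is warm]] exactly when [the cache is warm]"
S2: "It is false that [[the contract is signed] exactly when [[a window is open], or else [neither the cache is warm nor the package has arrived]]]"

S1 True, S2 True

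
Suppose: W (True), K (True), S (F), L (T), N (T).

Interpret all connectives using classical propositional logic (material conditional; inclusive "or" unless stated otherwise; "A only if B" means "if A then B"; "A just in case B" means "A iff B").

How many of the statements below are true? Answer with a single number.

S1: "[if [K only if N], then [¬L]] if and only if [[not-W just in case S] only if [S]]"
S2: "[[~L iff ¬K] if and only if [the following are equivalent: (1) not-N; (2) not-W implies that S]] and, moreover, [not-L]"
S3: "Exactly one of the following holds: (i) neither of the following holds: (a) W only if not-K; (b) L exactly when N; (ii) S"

S1: This is ((K → N) → ¬L) ↔ ((¬W ↔ S) → S).

K → N = T → T = T
¬L = ¬T = F
(K → N) → ¬L = T → F = F
¬W = ¬T = F
¬W ↔ S = F ↔ F = T
(¬W ↔ S) → S = T → F = F
((K → N) → ¬L) ↔ ((¬W ↔ S) → S) = F ↔ F = T
So S1 is true.

S2: In symbols: ((¬L ↔ ¬K) ↔ (¬N ↔ (¬W → S))) ∧ ¬L

¬L = ¬T = F
¬K = ¬T = F
¬L ↔ ¬K = F ↔ F = T
¬N = ¬T = F
¬W = ¬T = F
¬W → S = F → F = T
¬N ↔ (¬W → S) = F ↔ T = F
(¬L ↔ ¬K) ↔ (¬N ↔ (¬W → S)) = T ↔ F = F
¬L = ¬T = F
((¬L ↔ ¬K) ↔ (¬N ↔ (¬W → S))) ∧ ¬L = F ∧ F = F
Hence S2 is false.

S3: This is ((W → ¬K) ↓ (L ↔ N)) ⊕ S.

¬K = ¬T = F
W → ¬K = T → F = F
L ↔ N = T ↔ T = T
(W → ¬K) ↓ (L ↔ N) = F ↓ T = F
((W → ¬K) ↓ (L ↔ N)) ⊕ S = F ⊕ F = F
So S3 is false.

1 of the 3 statements is true.

1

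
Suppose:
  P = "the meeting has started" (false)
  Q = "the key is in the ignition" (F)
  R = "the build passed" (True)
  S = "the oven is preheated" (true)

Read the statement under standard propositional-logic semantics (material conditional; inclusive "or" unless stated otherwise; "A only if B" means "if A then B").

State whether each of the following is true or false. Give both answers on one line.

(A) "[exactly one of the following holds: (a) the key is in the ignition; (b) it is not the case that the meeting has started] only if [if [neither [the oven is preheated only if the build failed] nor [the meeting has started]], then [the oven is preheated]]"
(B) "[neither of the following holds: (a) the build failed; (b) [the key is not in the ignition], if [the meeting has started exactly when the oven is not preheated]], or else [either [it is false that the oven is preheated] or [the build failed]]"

(A) True; (B) False

(A): Formalization: (Q xor ~P) -> (((S -> ~R) nor P) -> S)

~P = ~F = T
Q xor ~P = F xor T = T
~R = ~T = F
S -> ~R = T -> F = F
(S -> ~R) nor P = F nor F = T
((S -> ~R) nor P) -> S = T -> T = T
(Q xor ~P) -> (((S -> ~R) nor P) -> S) = T -> T = T
So (A) is true.

(B): In symbols: (~R nor ((P <-> ~S) -> ~Q)) | (~S | ~R)

~R = ~T = F
~S = ~T = F
P <-> ~S = F <-> F = T
~Q = ~F = T
(P <-> ~S) -> ~Q = T -> T = T
~R nor ((P <-> ~S) -> ~Q) = F nor T = F
~S = ~T = F
~R = ~T = F
~S | ~R = F | F = F
(~R nor ((P <-> ~S) -> ~Q)) | (~S | ~R) = F | F = F
Hence (B) is false.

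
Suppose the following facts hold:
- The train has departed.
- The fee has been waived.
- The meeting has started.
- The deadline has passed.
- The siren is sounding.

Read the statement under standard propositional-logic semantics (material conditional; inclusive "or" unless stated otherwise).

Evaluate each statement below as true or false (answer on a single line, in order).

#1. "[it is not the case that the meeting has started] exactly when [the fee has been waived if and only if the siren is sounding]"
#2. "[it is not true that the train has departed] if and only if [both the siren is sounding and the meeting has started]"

#1 false; #2 false

Let R = "the meeting has started" (T), Q = "the fee has been waived" (T), U = "the siren is sounding" (T), P = "the train has departed" (T).

#1: In symbols: ~R <-> (Q <-> U)

~R = ~T = F
Q <-> U = T <-> T = T
~R <-> (Q <-> U) = F <-> T = F
Thus #1 is false.

#2: Parsed as ~P <-> (U & R)

~P = ~T = F
U & R = T & T = T
~P <-> (U & R) = F <-> T = F
So #2 is false.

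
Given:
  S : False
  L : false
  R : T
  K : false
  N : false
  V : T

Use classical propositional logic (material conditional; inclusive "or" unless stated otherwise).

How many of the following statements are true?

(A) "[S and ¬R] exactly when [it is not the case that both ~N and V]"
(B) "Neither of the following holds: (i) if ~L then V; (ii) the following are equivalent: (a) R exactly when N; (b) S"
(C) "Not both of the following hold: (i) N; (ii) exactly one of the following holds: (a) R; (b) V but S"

(A): Formalization: (S and not R) iff (not N nand V)

not R = not True = False
S and not R = False and False = False
not N = not False = True
not N nand V = True nand True = False
(S and not R) iff (not N nand V) = False iff False = True
Hence (A) is true.

(B): This is (not L -> V) nor ((R iff N) iff S).

not L = not False = True
not L -> V = True -> True = True
R iff N = True iff False = False
(R iff N) iff S = False iff False = True
(not L -> V) nor ((R iff N) iff S) = True nor True = False
Hence (B) is false.

(C): Parsed as N nand (R xor (V and S))

V and S = True and False = False
R xor (V and S) = True xor False = True
N nand (R xor (V and S)) = False nand True = True
Hence (C) is true.

True statements: 2 ((A), (C)).

2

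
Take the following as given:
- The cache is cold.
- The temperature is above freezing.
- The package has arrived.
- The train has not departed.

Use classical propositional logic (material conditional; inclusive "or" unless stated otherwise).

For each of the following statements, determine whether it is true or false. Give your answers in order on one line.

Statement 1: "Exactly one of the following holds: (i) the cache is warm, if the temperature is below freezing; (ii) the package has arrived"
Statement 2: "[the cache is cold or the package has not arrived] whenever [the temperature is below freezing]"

Statement 1 False, Statement 2 True

Let M = "the temperature is below freezing" (False), L = "the cache is warm" (False), G = "the package has arrived" (True).

Statement 1: This is (M -> L) xor G.

M -> L = False -> False = True
(M -> L) xor G = True xor True = False
Hence Statement 1 is false.

Statement 2: This is M -> (not L or not G).

not L = not False = True
not G = not True = False
not L or not G = True or False = True
M -> (not L or not G) = False -> True = True
Thus Statement 2 is true.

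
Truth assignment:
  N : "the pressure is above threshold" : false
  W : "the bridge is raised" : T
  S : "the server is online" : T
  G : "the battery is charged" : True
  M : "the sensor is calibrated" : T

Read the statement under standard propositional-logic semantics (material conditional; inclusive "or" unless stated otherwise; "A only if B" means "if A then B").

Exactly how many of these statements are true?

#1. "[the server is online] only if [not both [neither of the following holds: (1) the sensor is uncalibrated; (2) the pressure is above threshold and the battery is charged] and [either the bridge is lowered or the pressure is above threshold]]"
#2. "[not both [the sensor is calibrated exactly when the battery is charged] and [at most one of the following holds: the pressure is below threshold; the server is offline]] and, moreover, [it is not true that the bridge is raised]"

#1: This is S -> ((~M nor (N & G)) nand (~W | N)).

~M = ~T = F
N & G = F & T = F
~M nor (N & G) = F nor F = T
~W = ~T = F
~W | N = F | F = F
(~M nor (N & G)) nand (~W | N) = T nand F = T
S -> ((~M nor (N & G)) nand (~W | N)) = T -> T = T
Thus #1 is true.

#2: In symbols: ((M <-> G) nand (~N nand ~S)) & ~W

M <-> G = T <-> T = T
~N = ~F = T
~S = ~T = F
~N nand ~S = T nand F = T
(M <-> G) nand (~N nand ~S) = T nand T = F
~W = ~T = F
((M <-> G) nand (~N nand ~S)) & ~W = F & F = F
Hence #2 is false.

True statements: 1.

1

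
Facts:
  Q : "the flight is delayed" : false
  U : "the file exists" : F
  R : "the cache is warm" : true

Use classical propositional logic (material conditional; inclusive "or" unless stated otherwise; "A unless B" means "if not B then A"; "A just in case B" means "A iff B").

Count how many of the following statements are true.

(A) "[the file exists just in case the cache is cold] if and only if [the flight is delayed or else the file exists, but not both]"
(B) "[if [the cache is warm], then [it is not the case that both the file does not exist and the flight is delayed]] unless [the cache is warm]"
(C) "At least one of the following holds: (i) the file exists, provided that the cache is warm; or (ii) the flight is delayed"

(A): In symbols: (U ↔ ¬R) ↔ (Q ⊕ U)

¬R = ¬T = F
U ↔ ¬R = F ↔ F = T
Q ⊕ U = F ⊕ F = F
(U ↔ ¬R) ↔ (Q ⊕ U) = T ↔ F = F
Hence (A) is false.

(B): In symbols: (R → (¬U ↑ Q)) ∨ R

¬U = ¬F = T
¬U ↑ Q = T ↑ F = T
R → (¬U ↑ Q) = T → T = T
(R → (¬U ↑ Q)) ∨ R = T ∨ T = T
Hence (B) is true.

(C): Parsed as (R → U) ∨ Q

R → U = T → F = F
(R → U) ∨ Q = F ∨ F = F
Thus (C) is false.

1 of the 3 statements is true.

1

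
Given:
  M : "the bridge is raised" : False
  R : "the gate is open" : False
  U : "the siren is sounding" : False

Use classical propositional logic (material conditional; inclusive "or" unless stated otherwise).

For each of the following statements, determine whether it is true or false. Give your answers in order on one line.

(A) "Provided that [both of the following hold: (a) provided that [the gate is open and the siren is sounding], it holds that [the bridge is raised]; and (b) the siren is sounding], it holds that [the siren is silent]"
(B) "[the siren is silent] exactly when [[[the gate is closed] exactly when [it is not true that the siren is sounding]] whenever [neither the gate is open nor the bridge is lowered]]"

(A): In symbols: (((R ∧ U) → M) ∧ U) → ¬U

R ∧ U = F ∧ F = F
(R ∧ U) → M = F → F = T
((R ∧ U) → M) ∧ U = T ∧ F = F
¬U = ¬F = T
(((R ∧ U) → M) ∧ U) → ¬U = F → T = T
So (A) is true.

(B): Parsed as ¬U ↔ ((R ↓ ¬M) → (¬R ↔ ¬U))

¬U = ¬F = T
¬M = ¬F = T
R ↓ ¬M = F ↓ T = F
¬R = ¬F = T
¬U = ¬F = T
¬R ↔ ¬U = T ↔ T = T
(R ↓ ¬M) → (¬R ↔ ¬U) = F → T = T
¬U ↔ ((R ↓ ¬M) → (¬R ↔ ¬U)) = T ↔ T = T
So (B) is true.

(A) true / (B) true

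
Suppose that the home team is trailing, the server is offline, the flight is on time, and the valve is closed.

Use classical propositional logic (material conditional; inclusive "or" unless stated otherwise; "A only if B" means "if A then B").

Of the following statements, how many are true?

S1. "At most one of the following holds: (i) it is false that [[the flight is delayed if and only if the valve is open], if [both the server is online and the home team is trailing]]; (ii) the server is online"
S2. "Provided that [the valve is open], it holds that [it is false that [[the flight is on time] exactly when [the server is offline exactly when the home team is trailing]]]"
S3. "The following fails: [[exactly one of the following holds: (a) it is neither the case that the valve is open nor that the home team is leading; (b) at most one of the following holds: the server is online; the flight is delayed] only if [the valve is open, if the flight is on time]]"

2

Let K = "the server is online" (False), U = "the home team is leading" (False), R = "the flight is delayed" (False), D = "the valve is open" (False).

S1: Parsed as not ((K and not U) -> (R iff D)) nand K

not U = not False = True
K and not U = False and True = False
R iff D = False iff False = True
(K and not U) -> (R iff D) = False -> True = True
not ((K and not U) -> (R iff D)) = not True = False
not ((K and not U) -> (R iff D)) nand K = False nand False = True
So S1 is true.

S2: This is D -> not (not R iff (not K iff not U)).

not R = not False = True
not K = not False = True
not U = not False = True
not K iff not U = True iff True = True
not R iff (not K iff not U) = True iff True = True
not (not R iff (not K iff not U)) = not True = False
D -> not (not R iff (not K iff not U)) = False -> False = True
Hence S2 is true.

S3: This is not (((D nor U) xor (K nand R)) -> (not R -> D)).

D nor U = False nor False = True
K nand R = False nand False = True
(D nor U) xor (K nand R) = True xor True = False
not R = not False = True
not R -> D = True -> False = False
((D nor U) xor (K nand R)) -> (not R -> D) = False -> False = True
not (((D nor U) xor (K nand R)) -> (not R -> D)) = not True = False
Thus S3 is false.

Count: 2.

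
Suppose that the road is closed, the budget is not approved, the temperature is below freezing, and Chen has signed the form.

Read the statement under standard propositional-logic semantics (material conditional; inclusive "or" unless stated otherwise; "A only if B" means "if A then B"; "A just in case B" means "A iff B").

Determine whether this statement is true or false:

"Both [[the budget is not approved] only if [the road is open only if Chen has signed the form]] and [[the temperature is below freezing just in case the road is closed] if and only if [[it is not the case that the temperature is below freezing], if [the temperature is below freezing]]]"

false

Let V = "the budget is approved" (F), K = "the road is closed" (T), G = "Chen has signed the form" (T), L = "the temperature is below freezing" (T).
This is (~V -> (~K -> G)) & ((L <-> K) <-> (L -> ~L)).

~V = ~F = T
~K = ~T = F
~K -> G = F -> T = T
~V -> (~K -> G) = T -> T = T
L <-> K = T <-> T = T
~L = ~T = F
L -> ~L = T -> F = F
(L <-> K) <-> (L -> ~L) = T <-> F = F
(~V -> (~K -> G)) & ((L <-> K) <-> (L -> ~L)) = T & F = F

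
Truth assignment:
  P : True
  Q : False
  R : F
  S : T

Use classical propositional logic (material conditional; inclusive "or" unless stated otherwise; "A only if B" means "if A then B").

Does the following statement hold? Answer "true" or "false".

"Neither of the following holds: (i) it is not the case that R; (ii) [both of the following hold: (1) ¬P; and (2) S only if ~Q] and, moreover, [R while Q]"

False

In symbols: ~R nor ((~P & (S -> ~Q)) & (R & Q))

~R = ~F = T
~P = ~T = F
~Q = ~F = T
S -> ~Q = T -> T = T
~P & (S -> ~Q) = F & T = F
R & Q = F & F = F
(~P & (S -> ~Q)) & (R & Q) = F & F = F
~R nor ((~P & (S -> ~Q)) & (R & Q)) = T nor F = F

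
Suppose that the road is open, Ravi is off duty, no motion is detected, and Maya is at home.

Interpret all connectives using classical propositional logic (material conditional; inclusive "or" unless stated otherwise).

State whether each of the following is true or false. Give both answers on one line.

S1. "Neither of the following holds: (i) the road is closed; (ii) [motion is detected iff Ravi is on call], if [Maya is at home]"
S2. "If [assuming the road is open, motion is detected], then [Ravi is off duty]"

Let K = "the road is closed" (F), V = "Maya is at home" (T), W = "motion is detected" (F), M = "Ravi is on call" (F).

S1: Parsed as K ↓ (V → (W ↔ M))

W ↔ M = F ↔ F = T
V → (W ↔ M) = T → T = T
K ↓ (V → (W ↔ M)) = F ↓ T = F
So S1 is false.

S2: In symbols: (¬K → W) → ¬M

¬K = ¬F = T
¬K → W = T → F = F
¬M = ¬F = T
(¬K → W) → ¬M = F → T = T
So S2 is true.

S1 false / S2 true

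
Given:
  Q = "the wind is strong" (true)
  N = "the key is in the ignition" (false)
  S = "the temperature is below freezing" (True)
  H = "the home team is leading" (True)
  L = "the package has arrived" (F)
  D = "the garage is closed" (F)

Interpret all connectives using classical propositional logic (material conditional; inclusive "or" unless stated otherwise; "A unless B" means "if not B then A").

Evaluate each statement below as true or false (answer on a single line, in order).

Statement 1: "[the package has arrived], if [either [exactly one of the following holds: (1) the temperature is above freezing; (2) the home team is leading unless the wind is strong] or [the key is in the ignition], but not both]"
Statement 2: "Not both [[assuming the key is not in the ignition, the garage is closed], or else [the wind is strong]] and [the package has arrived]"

Statement 1: This is ((~S xor (H | Q)) xor N) -> L.

~S = ~T = F
H | Q = T | T = T
~S xor (H | Q) = F xor T = T
(~S xor (H | Q)) xor N = T xor F = T
((~S xor (H | Q)) xor N) -> L = T -> F = F
Thus Statement 1 is false.

Statement 2: This is ((~N -> D) | Q) nand L.

~N = ~F = T
~N -> D = T -> F = F
(~N -> D) | Q = F | T = T
((~N -> D) | Q) nand L = T nand F = T
So Statement 2 is true.

Statement 1 false; Statement 2 true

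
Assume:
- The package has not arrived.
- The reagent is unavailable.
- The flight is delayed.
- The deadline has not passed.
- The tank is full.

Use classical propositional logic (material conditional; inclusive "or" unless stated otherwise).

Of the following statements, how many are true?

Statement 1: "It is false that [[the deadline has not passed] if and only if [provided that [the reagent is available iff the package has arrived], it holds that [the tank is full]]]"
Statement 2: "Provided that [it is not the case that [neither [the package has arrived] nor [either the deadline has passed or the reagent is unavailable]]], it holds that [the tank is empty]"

0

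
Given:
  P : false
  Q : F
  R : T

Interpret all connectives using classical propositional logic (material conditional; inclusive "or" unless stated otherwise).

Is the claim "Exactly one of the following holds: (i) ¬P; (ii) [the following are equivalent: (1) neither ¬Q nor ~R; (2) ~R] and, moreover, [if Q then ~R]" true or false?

False.

This is ¬P ⊕ (((¬Q ↓ ¬R) ↔ ¬R) ∧ (Q → ¬R)).

¬P = ¬F = T
¬Q = ¬F = T
¬R = ¬T = F
¬Q ↓ ¬R = T ↓ F = F
¬R = ¬T = F
(¬Q ↓ ¬R) ↔ ¬R = F ↔ F = T
¬R = ¬T = F
Q → ¬R = F → F = T
((¬Q ↓ ¬R) ↔ ¬R) ∧ (Q → ¬R) = T ∧ T = T
¬P ⊕ (((¬Q ↓ ¬R) ↔ ¬R) ∧ (Q → ¬R)) = T ⊕ T = F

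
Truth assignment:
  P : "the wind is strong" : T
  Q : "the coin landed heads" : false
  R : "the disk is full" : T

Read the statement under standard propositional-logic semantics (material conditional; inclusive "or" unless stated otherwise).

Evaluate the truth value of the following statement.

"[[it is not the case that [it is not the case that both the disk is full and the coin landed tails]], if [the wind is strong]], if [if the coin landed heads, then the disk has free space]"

True

Values: Q=False, R=True, P=True.
Parsed as (Q -> not R) -> (P -> not (R nand not Q))

not R = not True = False
Q -> not R = False -> False = True
not Q = not False = True
R nand not Q = True nand True = False
not (R nand not Q) = not False = True
P -> not (R nand not Q) = True -> True = True
(Q -> not R) -> (P -> not (R nand not Q)) = True -> True = True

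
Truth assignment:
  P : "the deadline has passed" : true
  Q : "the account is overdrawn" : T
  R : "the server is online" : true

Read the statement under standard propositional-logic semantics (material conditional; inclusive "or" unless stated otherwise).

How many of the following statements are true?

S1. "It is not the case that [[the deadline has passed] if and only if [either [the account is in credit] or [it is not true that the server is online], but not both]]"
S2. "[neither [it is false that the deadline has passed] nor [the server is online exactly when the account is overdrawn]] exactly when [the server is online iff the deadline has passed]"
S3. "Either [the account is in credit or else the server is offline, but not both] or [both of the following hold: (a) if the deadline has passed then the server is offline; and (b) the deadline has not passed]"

1

S1: This is not (P iff (not Q xor not R)).

not Q = not True = False
not R = not True = False
not Q xor not R = False xor False = False
P iff (not Q xor not R) = True iff False = False
not (P iff (not Q xor not R)) = not False = True
Thus S1 is true.

S2: Formalization: (not P nor (R iff Q)) iff (R iff P)

not P = not True = False
R iff Q = True iff True = True
not P nor (R iff Q) = False nor True = False
R iff P = True iff True = True
(not P nor (R iff Q)) iff (R iff P) = False iff True = False
Hence S2 is false.

S3: Parsed as (not Q xor not R) or ((P -> not R) and not P)

not Q = not True = False
not R = not True = False
not Q xor not R = False xor False = False
not R = not True = False
P -> not R = True -> False = False
not P = not True = False
(P -> not R) and not P = False and False = False
(not Q xor not R) or ((P -> not R) and not P) = False or False = False
Thus S3 is false.

1 of the 3 statements is true.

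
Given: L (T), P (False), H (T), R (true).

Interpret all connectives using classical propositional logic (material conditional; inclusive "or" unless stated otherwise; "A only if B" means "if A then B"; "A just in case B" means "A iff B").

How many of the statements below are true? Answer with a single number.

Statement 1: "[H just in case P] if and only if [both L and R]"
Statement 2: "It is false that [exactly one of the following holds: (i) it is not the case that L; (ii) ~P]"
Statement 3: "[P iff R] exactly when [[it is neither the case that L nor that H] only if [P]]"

Statement 1: In symbols: (H iff P) iff (L and R)

H iff P = True iff False = False
L and R = True and True = True
(H iff P) iff (L and R) = False iff True = False
So Statement 1 is false.

Statement 2: This is not (not L xor not P).

not L = not True = False
not P = not False = True
not L xor not P = False xor True = True
not (not L xor not P) = not True = False
Thus Statement 2 is false.

Statement 3: This is (P iff R) iff ((L nor H) -> P).

P iff R = False iff True = False
L nor H = True nor True = False
(L nor H) -> P = False -> False = True
(P iff R) iff ((L nor H) -> P) = False iff True = False
Thus Statement 3 is false.

Count: 0.

0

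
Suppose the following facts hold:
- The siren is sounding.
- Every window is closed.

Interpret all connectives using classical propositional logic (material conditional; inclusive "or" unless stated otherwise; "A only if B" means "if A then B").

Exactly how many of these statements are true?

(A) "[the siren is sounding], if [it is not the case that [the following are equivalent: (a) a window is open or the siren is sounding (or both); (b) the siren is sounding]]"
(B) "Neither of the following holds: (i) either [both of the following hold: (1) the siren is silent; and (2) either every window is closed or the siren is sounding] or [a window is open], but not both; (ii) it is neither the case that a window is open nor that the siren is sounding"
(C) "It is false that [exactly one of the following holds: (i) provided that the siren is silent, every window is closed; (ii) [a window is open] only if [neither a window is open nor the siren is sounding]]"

Let Q = "a window is open" (F), P = "the siren is sounding" (T).

(A): This is ~((Q | P) <-> P) -> P.

Q | P = F | T = T
(Q | P) <-> P = T <-> T = T
~((Q | P) <-> P) = ~T = F
~((Q | P) <-> P) -> P = F -> T = T
Thus (A) is true.

(B): Formalization: ((~P & (~Q | P)) xor Q) nor (Q nor P)

~P = ~T = F
~Q = ~F = T
~Q | P = T | T = T
~P & (~Q | P) = F & T = F
(~P & (~Q | P)) xor Q = F xor F = F
Q nor P = F nor T = F
((~P & (~Q | P)) xor Q) nor (Q nor P) = F nor F = T
Thus (B) is true.

(C): Parsed as ~((~P -> ~Q) xor (Q -> (Q nor P)))

~P = ~T = F
~Q = ~F = T
~P -> ~Q = F -> T = T
Q nor P = F nor T = F
Q -> (Q nor P) = F -> F = T
(~P -> ~Q) xor (Q -> (Q nor P)) = T xor T = F
~((~P -> ~Q) xor (Q -> (Q nor P))) = ~F = T
Hence (C) is true.

True statements: 3.

3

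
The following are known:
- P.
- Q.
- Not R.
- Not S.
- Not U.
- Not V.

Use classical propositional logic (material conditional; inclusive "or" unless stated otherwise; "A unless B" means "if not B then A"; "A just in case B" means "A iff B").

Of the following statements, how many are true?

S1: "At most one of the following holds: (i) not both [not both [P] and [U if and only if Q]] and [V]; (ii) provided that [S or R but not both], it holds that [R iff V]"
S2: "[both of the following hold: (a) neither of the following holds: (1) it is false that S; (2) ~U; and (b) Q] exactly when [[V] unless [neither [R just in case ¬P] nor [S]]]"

1

S1: This is ((P nand (U <-> Q)) nand V) nand ((S xor R) -> (R <-> V)).

U <-> Q = F <-> T = F
P nand (U <-> Q) = T nand F = T
(P nand (U <-> Q)) nand V = T nand F = T
S xor R = F xor F = F
R <-> V = F <-> F = T
(S xor R) -> (R <-> V) = F -> T = T
((P nand (U <-> Q)) nand V) nand ((S xor R) -> (R <-> V)) = T nand T = F
Thus S1 is false.

S2: This is ((~S nor ~U) & Q) <-> (V | ((R <-> ~P) nor S)).

~S = ~F = T
~U = ~F = T
~S nor ~U = T nor T = F
(~S nor ~U) & Q = F & T = F
~P = ~T = F
R <-> ~P = F <-> F = T
(R <-> ~P) nor S = T nor F = F
V | ((R <-> ~P) nor S) = F | F = F
((~S nor ~U) & Q) <-> (V | ((R <-> ~P) nor S)) = F <-> F = T
Hence S2 is true.

True statements: 1 (S2).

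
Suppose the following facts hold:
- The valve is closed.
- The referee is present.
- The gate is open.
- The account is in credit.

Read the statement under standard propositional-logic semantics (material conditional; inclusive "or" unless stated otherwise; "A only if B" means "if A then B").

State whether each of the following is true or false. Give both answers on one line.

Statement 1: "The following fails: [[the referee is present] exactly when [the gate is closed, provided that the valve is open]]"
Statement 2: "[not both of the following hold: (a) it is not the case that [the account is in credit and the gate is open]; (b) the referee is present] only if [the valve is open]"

Statement 1 F, Statement 2 F

Let N = "the referee is present" (T), U = "the valve is open" (F), D = "the gate is open" (T), M = "the account is overdrawn" (F).

Statement 1: In symbols: ¬(N ↔ (U → ¬D))

¬D = ¬T = F
U → ¬D = F → F = T
N ↔ (U → ¬D) = T ↔ T = T
¬(N ↔ (U → ¬D)) = ¬T = F
Thus Statement 1 is false.

Statement 2: This is (¬(¬M ∧ D) ↑ N) → U.

¬M = ¬F = T
¬M ∧ D = T ∧ T = T
¬(¬M ∧ D) = ¬T = F
¬(¬M ∧ D) ↑ N = F ↑ T = T
(¬(¬M ∧ D) ↑ N) → U = T → F = F
Thus Statement 2 is false.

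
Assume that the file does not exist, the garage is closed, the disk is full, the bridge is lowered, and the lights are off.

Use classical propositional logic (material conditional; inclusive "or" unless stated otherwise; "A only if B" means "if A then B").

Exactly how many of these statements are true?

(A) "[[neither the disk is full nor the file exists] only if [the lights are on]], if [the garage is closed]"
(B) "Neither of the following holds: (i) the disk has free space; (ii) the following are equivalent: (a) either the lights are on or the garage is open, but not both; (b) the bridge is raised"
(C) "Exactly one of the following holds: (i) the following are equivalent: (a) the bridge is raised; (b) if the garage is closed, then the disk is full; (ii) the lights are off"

Let Q = "the garage is closed" (True), R = "the disk is full" (True), P = "the file exists" (False), U = "the lights are on" (False), S = "the bridge is raised" (False).

(A): Formalization: Q -> ((R nor P) -> U)

R nor P = True nor False = False
(R nor P) -> U = False -> False = True
Q -> ((R nor P) -> U) = True -> True = True
Thus (A) is true.

(B): Formalization: not R nor ((U xor not Q) iff S)

not R = not True = False
not Q = not True = False
U xor not Q = False xor False = False
(U xor not Q) iff S = False iff False = True
not R nor ((U xor not Q) iff S) = False nor True = False
Hence (B) is false.

(C): Formalization: (S iff (Q -> R)) xor not U

Q -> R = True -> True = True
S iff (Q -> R) = False iff True = False
not U = not False = True
(S iff (Q -> R)) xor not U = False xor True = True
Hence (C) is true.

Count: 2.

2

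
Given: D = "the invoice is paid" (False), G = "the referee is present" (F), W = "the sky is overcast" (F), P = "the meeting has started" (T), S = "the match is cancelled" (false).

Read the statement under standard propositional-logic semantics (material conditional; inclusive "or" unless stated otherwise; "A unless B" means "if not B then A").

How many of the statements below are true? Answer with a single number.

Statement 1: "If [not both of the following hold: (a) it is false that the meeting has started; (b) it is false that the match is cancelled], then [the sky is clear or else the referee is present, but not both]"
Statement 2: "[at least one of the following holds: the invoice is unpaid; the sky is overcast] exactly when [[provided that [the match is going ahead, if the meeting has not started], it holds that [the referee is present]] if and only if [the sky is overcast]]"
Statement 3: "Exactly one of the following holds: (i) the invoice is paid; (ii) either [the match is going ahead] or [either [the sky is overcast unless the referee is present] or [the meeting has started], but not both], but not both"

Statement 1: This is (not P nand not S) -> (not W xor G).

not P = not True = False
not S = not False = True
not P nand not S = False nand True = True
not W = not False = True
not W xor G = True xor False = True
(not P nand not S) -> (not W xor G) = True -> True = True
So Statement 1 is true.

Statement 2: Formalization: (not D or W) iff (((not P -> not S) -> G) iff W)

not D = not False = True
not D or W = True or False = True
not P = not True = False
not S = not False = True
not P -> not S = False -> True = True
(not P -> not S) -> G = True -> False = False
((not P -> not S) -> G) iff W = False iff False = True
(not D or W) iff (((not P -> not S) -> G) iff W) = True iff True = True
Hence Statement 2 is true.

Statement 3: Parsed as D xor (not S xor ((W or G) xor P))

not S = not False = True
W or G = False or False = False
(W or G) xor P = False xor True = True
not S xor ((W or G) xor P) = True xor True = False
D xor (not S xor ((W or G) xor P)) = False xor False = False
Thus Statement 3 is false.

True statements: 2.

2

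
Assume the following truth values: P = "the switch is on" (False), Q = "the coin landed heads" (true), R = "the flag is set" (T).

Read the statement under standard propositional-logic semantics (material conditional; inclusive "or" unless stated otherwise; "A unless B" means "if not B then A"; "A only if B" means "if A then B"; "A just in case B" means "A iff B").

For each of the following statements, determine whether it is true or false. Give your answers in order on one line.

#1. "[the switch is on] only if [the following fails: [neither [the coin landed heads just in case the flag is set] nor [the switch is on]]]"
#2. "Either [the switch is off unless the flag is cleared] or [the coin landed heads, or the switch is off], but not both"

#1 true / #2 false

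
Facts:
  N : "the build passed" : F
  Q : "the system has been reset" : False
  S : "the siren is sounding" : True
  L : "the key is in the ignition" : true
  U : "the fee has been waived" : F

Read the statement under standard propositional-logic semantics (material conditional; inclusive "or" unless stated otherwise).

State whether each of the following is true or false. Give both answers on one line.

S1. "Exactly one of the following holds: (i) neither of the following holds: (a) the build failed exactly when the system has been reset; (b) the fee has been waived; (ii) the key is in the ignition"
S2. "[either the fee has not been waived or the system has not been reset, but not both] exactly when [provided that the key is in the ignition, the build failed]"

S1: Formalization: ((not N iff Q) nor U) xor L

not N = not False = True
not N iff Q = True iff False = False
(not N iff Q) nor U = False nor False = True
((not N iff Q) nor U) xor L = True xor True = False
Hence S1 is false.

S2: Parsed as (not U xor not Q) iff (L -> not N)

not U = not False = True
not Q = not False = True
not U xor not Q = True xor True = False
not N = not False = True
L -> not N = True -> True = True
(not U xor not Q) iff (L -> not N) = False iff True = False
So S2 is false.

S1 false / S2 false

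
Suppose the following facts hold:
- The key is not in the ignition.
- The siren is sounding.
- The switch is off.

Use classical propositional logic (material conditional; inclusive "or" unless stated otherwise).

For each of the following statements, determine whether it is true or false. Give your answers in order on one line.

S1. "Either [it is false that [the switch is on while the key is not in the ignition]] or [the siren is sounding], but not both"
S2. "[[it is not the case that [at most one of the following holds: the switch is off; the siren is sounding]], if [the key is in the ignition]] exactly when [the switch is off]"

Let N = "the switch is on" (False), W = "the key is in the ignition" (False), U = "the siren is sounding" (True).

S1: In symbols: not (N and not W) xor U

not W = not False = True
N and not W = False and True = False
not (N and not W) = not False = True
not (N and not W) xor U = True xor True = False
Hence S1 is false.

S2: In symbols: (W -> not (not N nand U)) iff not N

not N = not False = True
not N nand U = True nand True = False
not (not N nand U) = not False = True
W -> not (not N nand U) = False -> True = True
not N = not False = True
(W -> not (not N nand U)) iff not N = True iff True = True
So S2 is true.

S1 false, S2 true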